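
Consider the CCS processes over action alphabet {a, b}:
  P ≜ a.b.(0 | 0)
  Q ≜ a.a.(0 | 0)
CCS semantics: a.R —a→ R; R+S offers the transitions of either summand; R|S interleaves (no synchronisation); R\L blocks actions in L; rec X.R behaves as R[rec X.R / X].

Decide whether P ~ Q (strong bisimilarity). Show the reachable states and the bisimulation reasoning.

LTS(P): 3 reachable states
  s0 = a.b.(0 | 0) → ··a··> s1
  s1 = b.(0 | 0) → ··b··> s2
  s2 = 0 | 0 → stopped
LTS(Q): 3 reachable states
  t0 = a.a.(0 | 0) → ··a··> t1
  t1 = a.(0 | 0) → ··a··> t2
  t2 = 0 | 0 → stopped
Coarsest stable partition (strong bisimilarity classes):
  B0 = {s0}
  B1 = {s1}
  B2 = {s2, t2}
  B3 = {t0}
  B4 = {t1}
s0 ∈ B0, t0 ∈ B3 → different blocks

NO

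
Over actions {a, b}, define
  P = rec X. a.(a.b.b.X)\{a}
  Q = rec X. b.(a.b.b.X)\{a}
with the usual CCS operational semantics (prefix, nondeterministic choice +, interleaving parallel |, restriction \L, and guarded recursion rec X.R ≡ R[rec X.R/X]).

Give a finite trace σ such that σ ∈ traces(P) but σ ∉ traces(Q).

a

P's transition system — 2 states:
  m0 = rec X. a.(a.b.b.X)\{a} ⊢ --a--▸ m1
  m1 = (a.b.b.(rec X. a.(a.b.b.X)\{a}))\{a} ⊢ (no moves)
Q's transition system — 2 states:
  n0 = rec X. b.(a.b.b.X)\{a} ⊢ --b--▸ n1
  n1 = (a.b.b.(rec X. b.(a.b.b.X)\{a}))\{a} ⊢ (no moves)
Trace ⟨a⟩ through P, begin at {m0}:
  after a @ step 1: {m1}
  P completes σ.
Trace ⟨a⟩ through Q, begin at {n0}:
  after a @ step 1: no successor for Q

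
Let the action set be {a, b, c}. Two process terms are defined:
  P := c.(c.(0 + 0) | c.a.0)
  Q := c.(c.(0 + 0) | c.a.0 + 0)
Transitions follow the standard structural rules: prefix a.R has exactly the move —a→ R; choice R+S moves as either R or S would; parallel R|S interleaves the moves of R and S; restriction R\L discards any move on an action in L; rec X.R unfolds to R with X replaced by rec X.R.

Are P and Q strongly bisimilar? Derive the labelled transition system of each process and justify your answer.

LTS(P): 7 reachable states
  m0 = c.(c.(0 + 0) | c.a.0) | ··c··> m1
  m1 = c.(0 + 0) | c.a.0 | ··c··> m2, ··c··> m3
  m2 = (0 + 0) | c.a.0 | ··c··> m4
  m3 = c.(0 + 0) | a.0 | ··a··> m5, ··c··> m4
  m4 = (0 + 0) | a.0 | ··a··> m6
  m5 = c.(0 + 0) | 0 | ··c··> m6
  m6 = (0 + 0) | 0 | ·
LTS(Q): 7 reachable states
  n0 = c.(c.(0 + 0) | c.a.0 + 0) | ··c··> n1
  n1 = c.(0 + 0) | c.a.0 + 0 | ··c··> n2, ··c··> n3
  n2 = (0 + 0) | c.a.0 | ··c··> n4
  n3 = c.(0 + 0) | a.0 | ··a··> n5, ··c··> n4
  n4 = (0 + 0) | a.0 | ··a··> n6
  n5 = c.(0 + 0) | 0 | ··c··> n6
  n6 = (0 + 0) | 0 | ·
Partition-refinement fixed point:
  B0 = {m0, n0}
  B1 = {m1, n1}
  B2 = {m2, n2}
  B3 = {m4, n4}
  B4 = {m6, n6}
  B5 = {m3, n3}
  B6 = {m5, n5}
m0 ∈ B0, n0 ∈ B0 → same block

YES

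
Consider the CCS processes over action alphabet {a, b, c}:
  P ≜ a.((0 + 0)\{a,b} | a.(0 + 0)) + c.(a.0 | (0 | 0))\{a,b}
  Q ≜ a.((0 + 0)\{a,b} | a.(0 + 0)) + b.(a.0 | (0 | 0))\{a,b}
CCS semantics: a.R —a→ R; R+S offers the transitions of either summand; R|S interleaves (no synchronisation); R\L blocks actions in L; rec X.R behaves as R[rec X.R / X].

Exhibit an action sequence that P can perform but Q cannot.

LTS(P): 4 reachable states
  p0 = a.((0 + 0)\{a,b} | a.(0 + 0)) + c.(a.0 | (0 | 0))\{a,b} has moves --a--▸ p1, --c--▸ p2
  p1 = (0 + 0)\{a,b} | a.(0 + 0) has moves --a--▸ p3
  p2 = (a.0 | (0 | 0))\{a,b} has moves ∅
  p3 = (0 + 0)\{a,b} | (0 + 0) has moves ∅
LTS(Q): 4 reachable states
  q0 = a.((0 + 0)\{a,b} | a.(0 + 0)) + b.(a.0 | (0 | 0))\{a,b} has moves --a--▸ q1, --b--▸ q2
  q1 = (0 + 0)\{a,b} | a.(0 + 0) has moves --a--▸ q3
  q2 = (a.0 | (0 | 0))\{a,b} has moves ∅
  q3 = (0 + 0)\{a,b} | (0 + 0) has moves ∅
Executing c from P (initial set {p0}):
  [1] c ⇒ {p2}
  — P admits the full trace.
Executing c from Q (initial set {q0}):
  [1] c ⇒ no successor for Q

c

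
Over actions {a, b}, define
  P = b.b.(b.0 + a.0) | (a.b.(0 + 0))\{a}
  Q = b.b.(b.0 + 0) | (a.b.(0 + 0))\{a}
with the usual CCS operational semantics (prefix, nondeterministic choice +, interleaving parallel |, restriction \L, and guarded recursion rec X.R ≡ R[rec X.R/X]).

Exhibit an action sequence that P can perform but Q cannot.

LTS(P): 4 reachable states
  m0 = b.b.(b.0 + a.0) | (a.b.(0 + 0))\{a} has moves --b--▸ m1
  m1 = b.(b.0 + a.0) | (a.b.(0 + 0))\{a} has moves --b--▸ m2
  m2 = (b.0 + a.0) | (a.b.(0 + 0))\{a} has moves --a--▸ m3, --b--▸ m3
  m3 = 0 | (a.b.(0 + 0))\{a} has moves stopped
LTS(Q): 4 reachable states
  n0 = b.b.(b.0 + 0) | (a.b.(0 + 0))\{a} has moves --b--▸ n1
  n1 = b.(b.0 + 0) | (a.b.(0 + 0))\{a} has moves --b--▸ n2
  n2 = (b.0 + 0) | (a.b.(0 + 0))\{a} has moves --b--▸ n3
  n3 = 0 | (a.b.(0 + 0))\{a} has moves stopped
Trace ⟨bba⟩ through P, begin at {m0}:
  step 1 (b): {m1}
  step 2 (b): {m2}
  step 3 (a): {m3}
  — P admits the full trace.
Trace ⟨bba⟩ through Q, begin at {n0}:
  step 1 (b): {n1}
  step 2 (b): {n2}
  step 3 (a): ∅  — Q cannot continue

bba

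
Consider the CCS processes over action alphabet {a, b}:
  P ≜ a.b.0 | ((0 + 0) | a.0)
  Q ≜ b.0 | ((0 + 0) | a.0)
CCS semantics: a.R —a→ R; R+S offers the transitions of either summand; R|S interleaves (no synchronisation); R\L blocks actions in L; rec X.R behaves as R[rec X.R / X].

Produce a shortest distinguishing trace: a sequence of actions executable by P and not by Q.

aa

Reachable graph of P (6 states):
  m0 = a.b.0 | ((0 + 0) | a.0) has moves --a--▸ m1, --a--▸ m2
  m1 = a.b.0 | ((0 + 0) | 0) has moves --a--▸ m3
  m2 = b.0 | ((0 + 0) | a.0) has moves --a--▸ m3, --b--▸ m4
  m3 = b.0 | ((0 + 0) | 0) has moves --b--▸ m5
  m4 = 0 | ((0 + 0) | a.0) has moves --a--▸ m5
  m5 = 0 | ((0 + 0) | 0) has moves deadlocked
Reachable graph of Q (4 states):
  n0 = b.0 | ((0 + 0) | a.0) has moves --a--▸ n1, --b--▸ n2
  n1 = b.0 | ((0 + 0) | 0) has moves --b--▸ n3
  n2 = 0 | ((0 + 0) | a.0) has moves --a--▸ n3
  n3 = 0 | ((0 + 0) | 0) has moves deadlocked
Executing aa from P (initial set {m0}):
  after a @ step 1: {m1, m2}
  after a @ step 2: {m3}
  — P admits the full trace.
Executing aa from Q (initial set {n0}):
  after a @ step 1: {n1}
  after a @ step 2: ∅ (Q stuck)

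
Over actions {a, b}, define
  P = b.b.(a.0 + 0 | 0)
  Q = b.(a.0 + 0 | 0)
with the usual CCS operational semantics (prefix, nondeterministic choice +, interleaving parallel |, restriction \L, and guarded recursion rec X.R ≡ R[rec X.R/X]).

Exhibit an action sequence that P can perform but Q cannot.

bb

P's transition system — 4 states:
  s0 = b.b.(a.0 + 0 | 0) has moves —b→ s1
  s1 = b.(a.0 + 0 | 0) has moves —b→ s2
  s2 = a.0 + 0 | 0 has moves —a→ s3
  s3 = 0 has moves stopped
Q's transition system — 3 states:
  t0 = b.(a.0 + 0 | 0) has moves —b→ t1
  t1 = a.0 + 0 | 0 has moves —a→ t2
  t2 = 0 has moves stopped
Run σ = ⟨bb⟩ on P: start {s0}
  step 1 (b): {s1}
  step 2 (b): {s2}
  ✓ P
Run σ = ⟨bb⟩ on Q: start {t0}
  step 1 (b): {t1}
  step 2 (b): ∅ (Q stuck)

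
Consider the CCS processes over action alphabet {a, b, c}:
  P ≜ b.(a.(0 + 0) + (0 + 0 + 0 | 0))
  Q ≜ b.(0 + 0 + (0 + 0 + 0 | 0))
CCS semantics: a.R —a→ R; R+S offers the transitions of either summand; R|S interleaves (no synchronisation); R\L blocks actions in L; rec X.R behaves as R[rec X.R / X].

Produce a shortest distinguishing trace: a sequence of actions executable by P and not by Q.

ba

LTS(P): 3 reachable states
  u0 = b.(a.(0 + 0) + (0 + 0 + 0 | 0)) :: --b--▸ u1
  u1 = a.(0 + 0) + (0 + 0 + 0 | 0) :: --a--▸ u2
  u2 = 0 + 0 :: (no moves)
LTS(Q): 2 reachable states
  v0 = b.(0 + 0 + (0 + 0 + 0 | 0)) :: --b--▸ v1
  v1 = 0 + 0 + (0 + 0 + 0 | 0) :: (no moves)
Trace ⟨ba⟩ through P, begin at {u0}:
  after b @ step 1: {u1}
  after a @ step 2: {u2}
  — P admits the full trace.
Trace ⟨ba⟩ through Q, begin at {v0}:
  after b @ step 1: {v1}
  after a @ step 2: ∅  — Q cannot continue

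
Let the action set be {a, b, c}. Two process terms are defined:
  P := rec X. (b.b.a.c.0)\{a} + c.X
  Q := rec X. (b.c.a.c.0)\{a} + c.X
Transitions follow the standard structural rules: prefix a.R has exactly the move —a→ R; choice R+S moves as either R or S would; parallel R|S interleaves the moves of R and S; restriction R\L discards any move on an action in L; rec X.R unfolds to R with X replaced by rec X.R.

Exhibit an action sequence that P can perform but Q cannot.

bb

Reachable graph of P (3 states):
  m0 = rec X. (b.b.a.c.0)\{a} + c.X has moves --b--▸ m1, --c--▸ m0
  m1 = (b.a.c.0)\{a} has moves --b--▸ m2
  m2 = (a.c.0)\{a} has moves (no moves)
Reachable graph of Q (3 states):
  n0 = rec X. (b.c.a.c.0)\{a} + c.X has moves --b--▸ n1, --c--▸ n0
  n1 = (c.a.c.0)\{a} has moves --c--▸ n2
  n2 = (a.c.0)\{a} has moves (no moves)
Run σ = ⟨bb⟩ on P: start {m0}
  after b @ step 1: {m1}
  after b @ step 2: {m2}
  — P admits the full trace.
Run σ = ⟨bb⟩ on Q: start {n0}
  after b @ step 1: {n1}
  after b @ step 2: ∅ (Q stuck)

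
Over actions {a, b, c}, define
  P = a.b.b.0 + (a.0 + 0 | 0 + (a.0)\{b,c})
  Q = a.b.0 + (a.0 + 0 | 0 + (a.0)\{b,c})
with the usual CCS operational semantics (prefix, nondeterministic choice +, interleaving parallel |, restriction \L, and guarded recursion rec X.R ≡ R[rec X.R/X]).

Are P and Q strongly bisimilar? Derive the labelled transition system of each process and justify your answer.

P's transition system — 5 states:
  u0 = a.b.b.0 + (a.0 + 0 | 0 + (a.0)\{b,c}) :: =a=> u1, =a=> u2, =a=> u3
  u1 = 0 :: deadlocked
  u2 = 0\{b,c} :: deadlocked
  u3 = b.b.0 :: =b=> u4
  u4 = b.0 :: =b=> u1
Q's transition system — 4 states:
  v0 = a.b.0 + (a.0 + 0 | 0 + (a.0)\{b,c}) :: =a=> v1, =a=> v2, =a=> v3
  v1 = 0 :: deadlocked
  v2 = 0\{b,c} :: deadlocked
  v3 = b.0 :: =b=> v1
Bisimilarity quotient blocks:
  B0 = {u0}
  B1 = {u1, u2, v1, v2}
  B2 = {u3}
  B3 = {u4, v3}
  B4 = {v0}
u0 ∈ B0, v0 ∈ B4 → different blocks

NO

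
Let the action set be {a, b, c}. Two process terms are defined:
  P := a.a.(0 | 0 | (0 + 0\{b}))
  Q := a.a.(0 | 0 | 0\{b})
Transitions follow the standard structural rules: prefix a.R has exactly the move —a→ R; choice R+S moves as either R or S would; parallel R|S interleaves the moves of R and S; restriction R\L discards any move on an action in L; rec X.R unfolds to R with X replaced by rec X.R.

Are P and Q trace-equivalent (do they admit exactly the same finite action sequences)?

Reachable graph of P (3 states):
  m0 = a.a.(0 | 0 | (0 + 0\{b})) has moves =a=> m1
  m1 = a.(0 | 0 | (0 + 0\{b})) has moves =a=> m2
  m2 = 0 | 0 | (0 + 0\{b}) has moves stopped
Reachable graph of Q (3 states):
  n0 = a.a.(0 | 0 | 0\{b}) has moves =a=> n1
  n1 = a.(0 | 0 | 0\{b}) has moves =a=> n2
  n2 = 0 | 0 | 0\{b} has moves stopped
Partition-refinement fixed point:
  B0 = {m0, n0}
  B1 = {m1, n1}
  B2 = {m2, n2}
m0 ∈ B0, n0 ∈ B0 → same block
Bisimilar ⇒ trace-equivalent.

trace-equivalent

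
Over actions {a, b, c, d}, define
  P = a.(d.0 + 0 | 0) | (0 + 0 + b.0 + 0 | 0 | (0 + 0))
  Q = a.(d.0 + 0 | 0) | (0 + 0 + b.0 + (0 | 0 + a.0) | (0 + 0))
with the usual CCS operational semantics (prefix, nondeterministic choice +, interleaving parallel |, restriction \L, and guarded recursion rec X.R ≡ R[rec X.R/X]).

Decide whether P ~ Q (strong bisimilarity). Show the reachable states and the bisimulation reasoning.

LTS(P): 6 reachable states
  m0 = a.(d.0 + 0 | 0) | (0 + 0 + b.0 + 0 | 0 | (0 + 0)) :: -a-> m1, -b-> m2
  m1 = (d.0 + 0 | 0) | (0 + 0 + b.0 + 0 | 0 | (0 + 0)) :: -b-> m3, -d-> m4
  m2 = a.(d.0 + 0 | 0) | 0 :: -a-> m3
  m3 = (d.0 + 0 | 0) | 0 :: -d-> m5
  m4 = 0 | (0 + 0 + b.0 + 0 | 0 | (0 + 0)) :: -b-> m5
  m5 = 0 | 0 :: ∅
LTS(Q): 9 reachable states
  n0 = a.(d.0 + 0 | 0) | (0 + 0 + b.0 + (0 | 0 + a.0) | (0 + 0)) :: -a-> n1, -a-> n2, -b-> n3
  n1 = (d.0 + 0 | 0) | (0 + 0 + b.0 + (0 | 0 + a.0) | (0 + 0)) :: -a-> n4, -b-> n5, -d-> n6
  n2 = a.(d.0 + 0 | 0) | (0 | (0 + 0)) :: -a-> n4
  n3 = a.(d.0 + 0 | 0) | 0 :: -a-> n5
  n4 = (d.0 + 0 | 0) | (0 | (0 + 0)) :: -d-> n7
  n5 = (d.0 + 0 | 0) | 0 :: -d-> n8
  n6 = 0 | (0 + 0 + b.0 + (0 | 0 + a.0) | (0 + 0)) :: -a-> n7, -b-> n8
  n7 = 0 | (0 | (0 + 0)) :: ∅
  n8 = 0 | 0 :: ∅
Bisimilarity quotient blocks:
  B0 = {m0}
  B1 = {m2, n2, n3}
  B2 = {m3, n4, n5}
  B3 = {m5, n7, n8}
  B4 = {m1}
  B5 = {m4}
  B6 = {n0}
  B7 = {n1}
  B8 = {n6}
m0 ∈ B0, n0 ∈ B6 → different blocks

NO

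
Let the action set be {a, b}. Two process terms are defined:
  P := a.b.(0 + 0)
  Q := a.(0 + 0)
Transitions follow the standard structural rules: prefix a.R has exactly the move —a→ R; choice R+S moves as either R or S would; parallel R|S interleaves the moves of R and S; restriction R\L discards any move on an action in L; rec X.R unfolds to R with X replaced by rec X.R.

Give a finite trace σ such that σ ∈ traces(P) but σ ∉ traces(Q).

Reachable graph of P (3 states):
  m0 = a.b.(0 + 0) ⊢ ··a··> m1
  m1 = b.(0 + 0) ⊢ ··b··> m2
  m2 = 0 + 0 ⊢ ∅
Reachable graph of Q (2 states):
  n0 = a.(0 + 0) ⊢ ··a··> n1
  n1 = 0 + 0 ⊢ ∅
Run σ = ⟨ab⟩ on P: start {m0}
  [1] a ⇒ {m1}
  [2] b ⇒ {m2}
  ✓ P
Run σ = ⟨ab⟩ on Q: start {n0}
  [1] a ⇒ {n1}
  [2] b ⇒ ∅ (Q stuck)

ab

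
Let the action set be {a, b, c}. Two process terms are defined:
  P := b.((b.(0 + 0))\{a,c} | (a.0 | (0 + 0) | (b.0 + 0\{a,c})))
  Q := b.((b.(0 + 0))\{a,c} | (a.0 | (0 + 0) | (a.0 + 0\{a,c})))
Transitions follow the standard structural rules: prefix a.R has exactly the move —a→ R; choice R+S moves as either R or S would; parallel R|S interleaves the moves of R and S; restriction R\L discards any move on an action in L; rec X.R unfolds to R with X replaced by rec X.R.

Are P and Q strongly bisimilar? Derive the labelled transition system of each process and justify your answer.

Reachable graph of P (9 states):
  p0 = b.((b.(0 + 0))\{a,c} | (a.0 | (0 + 0) | (b.0 + 0\{a,c}))) ⊢ ··b··> p1
  p1 = (b.(0 + 0))\{a,c} | (a.0 | (0 + 0) | (b.0 + 0\{a,c})) ⊢ ··a··> p2, ··b··> p3, ··b··> p4
  p2 = (b.(0 + 0))\{a,c} | (0 | (0 + 0) | (b.0 + 0\{a,c})) ⊢ ··b··> p5, ··b··> p6
  p3 = (0 + 0)\{a,c} | (a.0 | (0 + 0) | (b.0 + 0\{a,c})) ⊢ ··a··> p5, ··b··> p7
  p4 = (b.(0 + 0))\{a,c} | (a.0 | (0 + 0) | 0) ⊢ ··a··> p6, ··b··> p7
  p5 = (0 + 0)\{a,c} | (0 | (0 + 0) | (b.0 + 0\{a,c})) ⊢ ··b··> p8
  p6 = (b.(0 + 0))\{a,c} | (0 | (0 + 0) | 0) ⊢ ··b··> p8
  p7 = (0 + 0)\{a,c} | (a.0 | (0 + 0) | 0) ⊢ ··a··> p8
  p8 = (0 + 0)\{a,c} | (0 | (0 + 0) | 0) ⊢ stopped
Reachable graph of Q (9 states):
  q0 = b.((b.(0 + 0))\{a,c} | (a.0 | (0 + 0) | (a.0 + 0\{a,c}))) ⊢ ··b··> q1
  q1 = (b.(0 + 0))\{a,c} | (a.0 | (0 + 0) | (a.0 + 0\{a,c})) ⊢ ··a··> q2, ··a··> q3, ··b··> q4
  q2 = (b.(0 + 0))\{a,c} | (0 | (0 + 0) | (a.0 + 0\{a,c})) ⊢ ··a··> q5, ··b··> q6
  q3 = (b.(0 + 0))\{a,c} | (a.0 | (0 + 0) | 0) ⊢ ··a··> q5, ··b··> q7
  q4 = (0 + 0)\{a,c} | (a.0 | (0 + 0) | (a.0 + 0\{a,c})) ⊢ ··a··> q6, ··a··> q7
  q5 = (b.(0 + 0))\{a,c} | (0 | (0 + 0) | 0) ⊢ ··b··> q8
  q6 = (0 + 0)\{a,c} | (0 | (0 + 0) | (a.0 + 0\{a,c})) ⊢ ··a··> q8
  q7 = (0 + 0)\{a,c} | (a.0 | (0 + 0) | 0) ⊢ ··a··> q8
  q8 = (0 + 0)\{a,c} | (0 | (0 + 0) | 0) ⊢ stopped
Partition-refinement fixed point:
  B0 = {p0}
  B1 = {p1}
  B2 = {p3, p4, q2, q3}
  B3 = {p7, q6, q7}
  B4 = {p8, q8}
  B5 = {p5, p6, q5}
  B6 = {p2}
  B7 = {q0}
  B8 = {q1}
  B9 = {q4}
p0 ∈ B0, q0 ∈ B7 → different blocks

NO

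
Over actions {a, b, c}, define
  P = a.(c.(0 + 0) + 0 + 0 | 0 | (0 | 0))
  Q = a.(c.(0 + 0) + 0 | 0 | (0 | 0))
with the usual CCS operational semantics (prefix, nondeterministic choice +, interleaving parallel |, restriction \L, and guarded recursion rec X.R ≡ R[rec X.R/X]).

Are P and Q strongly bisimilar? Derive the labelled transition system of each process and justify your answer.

YES

LTS(P): 3 reachable states
  m0 = a.(c.(0 + 0) + 0 + 0 | 0 | (0 | 0)) → -a-> m1
  m1 = c.(0 + 0) + 0 + 0 | 0 | (0 | 0) → -c-> m2
  m2 = 0 + 0 → (no moves)
LTS(Q): 3 reachable states
  n0 = a.(c.(0 + 0) + 0 | 0 | (0 | 0)) → -a-> n1
  n1 = c.(0 + 0) + 0 | 0 | (0 | 0) → -c-> n2
  n2 = 0 + 0 → (no moves)
Coarsest stable partition (strong bisimilarity classes):
  B0 = {m0, n0}
  B1 = {m1, n1}
  B2 = {m2, n2}
m0 ∈ B0, n0 ∈ B0 → same block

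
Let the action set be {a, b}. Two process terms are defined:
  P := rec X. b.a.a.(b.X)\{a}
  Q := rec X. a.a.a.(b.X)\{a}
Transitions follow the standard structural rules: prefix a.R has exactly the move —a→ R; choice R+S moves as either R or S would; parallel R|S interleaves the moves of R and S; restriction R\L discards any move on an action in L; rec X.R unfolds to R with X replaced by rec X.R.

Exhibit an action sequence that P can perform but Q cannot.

b

Reachable graph of P (6 states):
  u0 = rec X. b.a.a.(b.X)\{a} → -b-> u1
  u1 = a.a.(b.(rec X. b.a.a.(b.X)\{a}))\{a} → -a-> u2
  u2 = a.(b.(rec X. b.a.a.(b.X)\{a}))\{a} → -a-> u3
  u3 = (b.(rec X. b.a.a.(b.X)\{a}))\{a} → -b-> u4
  u4 = (rec X. b.a.a.(b.X)\{a})\{a} → -b-> u5
  u5 = (a.a.(b.(rec X. b.a.a.(b.X)\{a}))\{a})\{a} → (no moves)
Reachable graph of Q (5 states):
  v0 = rec X. a.a.a.(b.X)\{a} → -a-> v1
  v1 = a.a.(b.(rec X. a.a.a.(b.X)\{a}))\{a} → -a-> v2
  v2 = a.(b.(rec X. a.a.a.(b.X)\{a}))\{a} → -a-> v3
  v3 = (b.(rec X. a.a.a.(b.X)\{a}))\{a} → -b-> v4
  v4 = (rec X. a.a.a.(b.X)\{a})\{a} → (no moves)
Executing b from P (initial set {u0}):
  step 1 (b): {u1}
  P completes σ.
Executing b from Q (initial set {v0}):
  step 1 (b): ∅ (Q stuck)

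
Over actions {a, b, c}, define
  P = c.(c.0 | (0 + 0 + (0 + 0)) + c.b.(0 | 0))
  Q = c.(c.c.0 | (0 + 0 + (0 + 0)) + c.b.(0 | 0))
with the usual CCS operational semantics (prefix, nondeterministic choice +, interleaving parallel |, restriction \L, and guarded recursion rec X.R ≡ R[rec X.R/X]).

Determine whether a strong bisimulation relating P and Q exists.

LTS(P): 5 reachable states
  p0 = c.(c.0 | (0 + 0 + (0 + 0)) + c.b.(0 | 0)) has moves -c-> p1
  p1 = c.0 | (0 + 0 + (0 + 0)) + c.b.(0 | 0) has moves -c-> p2, -c-> p3
  p2 = 0 | (0 + 0 + (0 + 0)) has moves ·
  p3 = b.(0 | 0) has moves -b-> p4
  p4 = 0 | 0 has moves ·
LTS(Q): 6 reachable states
  q0 = c.(c.c.0 | (0 + 0 + (0 + 0)) + c.b.(0 | 0)) has moves -c-> q1
  q1 = c.c.0 | (0 + 0 + (0 + 0)) + c.b.(0 | 0) has moves -c-> q2, -c-> q3
  q2 = b.(0 | 0) has moves -b-> q4
  q3 = c.0 | (0 + 0 + (0 + 0)) has moves -c-> q5
  q4 = 0 | 0 has moves ·
  q5 = 0 | (0 + 0 + (0 + 0)) has moves ·
Partition-refinement fixed point:
  B0 = {p0}
  B1 = {p1}
  B2 = {p3, q2}
  B3 = {p2, p4, q4, q5}
  B4 = {q0}
  B5 = {q1}
  B6 = {q3}
p0 ∈ B0, q0 ∈ B4 → different blocks

NO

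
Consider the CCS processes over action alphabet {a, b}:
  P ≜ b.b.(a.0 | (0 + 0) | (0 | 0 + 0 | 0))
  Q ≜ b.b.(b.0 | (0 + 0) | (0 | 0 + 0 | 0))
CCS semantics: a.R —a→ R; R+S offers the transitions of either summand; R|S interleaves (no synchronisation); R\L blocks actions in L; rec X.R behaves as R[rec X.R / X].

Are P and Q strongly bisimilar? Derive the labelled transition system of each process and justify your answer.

NO

P's transition system — 4 states:
  m0 = b.b.(a.0 | (0 + 0) | (0 | 0 + 0 | 0)) | =b=> m1
  m1 = b.(a.0 | (0 + 0) | (0 | 0 + 0 | 0)) | =b=> m2
  m2 = a.0 | (0 + 0) | (0 | 0 + 0 | 0) | =a=> m3
  m3 = 0 | (0 + 0) | (0 | 0 + 0 | 0) | ·
Q's transition system — 4 states:
  n0 = b.b.(b.0 | (0 + 0) | (0 | 0 + 0 | 0)) | =b=> n1
  n1 = b.(b.0 | (0 + 0) | (0 | 0 + 0 | 0)) | =b=> n2
  n2 = b.0 | (0 + 0) | (0 | 0 + 0 | 0) | =b=> n3
  n3 = 0 | (0 + 0) | (0 | 0 + 0 | 0) | ·
Coarsest stable partition (strong bisimilarity classes):
  B0 = {m0}
  B1 = {m1}
  B2 = {m2}
  B3 = {m3, n3}
  B4 = {n0}
  B5 = {n1}
  B6 = {n2}
m0 ∈ B0, n0 ∈ B4 → different blocks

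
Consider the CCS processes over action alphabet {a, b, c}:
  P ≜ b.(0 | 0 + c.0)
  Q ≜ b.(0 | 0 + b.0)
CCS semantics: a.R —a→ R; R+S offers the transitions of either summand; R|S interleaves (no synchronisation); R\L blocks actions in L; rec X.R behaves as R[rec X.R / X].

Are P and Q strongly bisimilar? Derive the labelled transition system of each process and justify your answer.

Reachable graph of P (3 states):
  p0 = b.(0 | 0 + c.0) → ··b··> p1
  p1 = 0 | 0 + c.0 → ··c··> p2
  p2 = 0 → ·
Reachable graph of Q (3 states):
  q0 = b.(0 | 0 + b.0) → ··b··> q1
  q1 = 0 | 0 + b.0 → ··b··> q2
  q2 = 0 → ·
Bisimilarity quotient blocks:
  B0 = {p0}
  B1 = {p1}
  B2 = {p2, q2}
  B3 = {q0}
  B4 = {q1}
p0 ∈ B0, q0 ∈ B3 → different blocks

not bisimilar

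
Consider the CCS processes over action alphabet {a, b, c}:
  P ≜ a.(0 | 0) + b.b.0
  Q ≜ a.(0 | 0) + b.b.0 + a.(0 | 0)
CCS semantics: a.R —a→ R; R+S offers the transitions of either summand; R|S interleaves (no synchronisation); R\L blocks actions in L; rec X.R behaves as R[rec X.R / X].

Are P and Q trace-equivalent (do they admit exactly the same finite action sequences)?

Reachable graph of P (4 states):
  m0 = a.(0 | 0) + b.b.0 ⊢ =a=> m1, =b=> m2
  m1 = 0 | 0 ⊢ stopped
  m2 = b.0 ⊢ =b=> m3
  m3 = 0 ⊢ stopped
Reachable graph of Q (4 states):
  n0 = a.(0 | 0) + b.b.0 + a.(0 | 0) ⊢ =a=> n1, =b=> n2
  n1 = 0 | 0 ⊢ stopped
  n2 = b.0 ⊢ =b=> n3
  n3 = 0 ⊢ stopped
Bisimilarity quotient blocks:
  B0 = {m0, n0}
  B1 = {m1, m3, n1, n3}
  B2 = {m2, n2}
m0 ∈ B0, n0 ∈ B0 → same block
Bisimilar ⇒ trace-equivalent.

traces(P) = traces(Q)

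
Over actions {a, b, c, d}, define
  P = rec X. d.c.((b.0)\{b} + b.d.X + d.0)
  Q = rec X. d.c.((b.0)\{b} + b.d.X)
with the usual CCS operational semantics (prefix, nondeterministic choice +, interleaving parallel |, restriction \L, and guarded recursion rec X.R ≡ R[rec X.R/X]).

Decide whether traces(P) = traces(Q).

NO — witness ⟨dcd⟩

LTS(P): 5 reachable states
  m0 = rec X. d.c.((b.0)\{b} + b.d.X + d.0) | -d-> m1
  m1 = c.((b.0)\{b} + b.d.(rec X. d.c.((b.0)\{b} + b.d.X + d.0)) + d.0) | -c-> m2
  m2 = (b.0)\{b} + b.d.(rec X. d.c.((b.0)\{b} + b.d.X + d.0)) + d.0 | -b-> m3, -d-> m4
  m3 = d.(rec X. d.c.((b.0)\{b} + b.d.X + d.0)) | -d-> m0
  m4 = 0 | (no moves)
LTS(Q): 4 reachable states
  n0 = rec X. d.c.((b.0)\{b} + b.d.X) | -d-> n1
  n1 = c.((b.0)\{b} + b.d.(rec X. d.c.((b.0)\{b} + b.d.X))) | -c-> n2
  n2 = (b.0)\{b} + b.d.(rec X. d.c.((b.0)\{b} + b.d.X)) | -b-> n3
  n3 = d.(rec X. d.c.((b.0)\{b} + b.d.X)) | -d-> n0
Executing dcd from P (initial set {m0}):
  step 1 (d): {m1}
  step 2 (c): {m2}
  step 3 (d): {m4}
  — P admits the full trace.
Executing dcd from Q (initial set {n0}):
  step 1 (d): {n1}
  step 2 (c): {n2}
  step 3 (d): ∅  — Q cannot continue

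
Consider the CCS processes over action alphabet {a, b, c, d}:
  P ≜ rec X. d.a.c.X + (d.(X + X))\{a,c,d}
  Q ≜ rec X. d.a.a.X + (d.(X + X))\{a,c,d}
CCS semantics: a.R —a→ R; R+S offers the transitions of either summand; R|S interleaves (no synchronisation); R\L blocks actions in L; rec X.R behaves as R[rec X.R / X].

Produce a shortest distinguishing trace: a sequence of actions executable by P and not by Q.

dac

LTS(P): 3 reachable states
  u0 = rec X. d.a.c.X + (d.(X + X))\{a,c,d} ⊢ -d-> u1
  u1 = a.c.(rec X. d.a.c.X + (d.(X + X))\{a,c,d}) ⊢ -a-> u2
  u2 = c.(rec X. d.a.c.X + (d.(X + X))\{a,c,d}) ⊢ -c-> u0
LTS(Q): 3 reachable states
  v0 = rec X. d.a.a.X + (d.(X + X))\{a,c,d} ⊢ -d-> v1
  v1 = a.a.(rec X. d.a.a.X + (d.(X + X))\{a,c,d}) ⊢ -a-> v2
  v2 = a.(rec X. d.a.a.X + (d.(X + X))\{a,c,d}) ⊢ -a-> v0
Run σ = ⟨dac⟩ on P: start {u0}
  [1] d ⇒ {u1}
  [2] a ⇒ {u2}
  [3] c ⇒ {u0}
  P completes σ.
Run σ = ⟨dac⟩ on Q: start {v0}
  [1] d ⇒ {v1}
  [2] a ⇒ {v2}
  [3] c ⇒ ∅  — Q cannot continue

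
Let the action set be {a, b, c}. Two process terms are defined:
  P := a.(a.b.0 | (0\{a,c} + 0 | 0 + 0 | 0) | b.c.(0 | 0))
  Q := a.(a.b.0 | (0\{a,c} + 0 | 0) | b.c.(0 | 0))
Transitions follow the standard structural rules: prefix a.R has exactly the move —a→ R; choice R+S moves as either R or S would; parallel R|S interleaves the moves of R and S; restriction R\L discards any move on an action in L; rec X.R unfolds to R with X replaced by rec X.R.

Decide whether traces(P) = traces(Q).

trace-equivalent

Reachable graph of P (10 states):
  p0 = a.(a.b.0 | (0\{a,c} + 0 | 0 + 0 | 0) | b.c.(0 | 0)) :: -a-> p1
  p1 = a.b.0 | (0\{a,c} + 0 | 0 + 0 | 0) | b.c.(0 | 0) :: -a-> p2, -b-> p3
  p2 = b.0 | (0\{a,c} + 0 | 0 + 0 | 0) | b.c.(0 | 0) :: -b-> p4, -b-> p5
  p3 = a.b.0 | (0\{a,c} + 0 | 0 + 0 | 0) | c.(0 | 0) :: -a-> p5, -c-> p6
  p4 = 0 | (0\{a,c} + 0 | 0 + 0 | 0) | b.c.(0 | 0) :: -b-> p7
  p5 = b.0 | (0\{a,c} + 0 | 0 + 0 | 0) | c.(0 | 0) :: -b-> p7, -c-> p8
  p6 = a.b.0 | (0\{a,c} + 0 | 0 + 0 | 0) | (0 | 0) :: -a-> p8
  p7 = 0 | (0\{a,c} + 0 | 0 + 0 | 0) | c.(0 | 0) :: -c-> p9
  p8 = b.0 | (0\{a,c} + 0 | 0 + 0 | 0) | (0 | 0) :: -b-> p9
  p9 = 0 | (0\{a,c} + 0 | 0 + 0 | 0) | (0 | 0) :: deadlocked
Reachable graph of Q (10 states):
  q0 = a.(a.b.0 | (0\{a,c} + 0 | 0) | b.c.(0 | 0)) :: -a-> q1
  q1 = a.b.0 | (0\{a,c} + 0 | 0) | b.c.(0 | 0) :: -a-> q2, -b-> q3
  q2 = b.0 | (0\{a,c} + 0 | 0) | b.c.(0 | 0) :: -b-> q4, -b-> q5
  q3 = a.b.0 | (0\{a,c} + 0 | 0) | c.(0 | 0) :: -a-> q5, -c-> q6
  q4 = 0 | (0\{a,c} + 0 | 0) | b.c.(0 | 0) :: -b-> q7
  q5 = b.0 | (0\{a,c} + 0 | 0) | c.(0 | 0) :: -b-> q7, -c-> q8
  q6 = a.b.0 | (0\{a,c} + 0 | 0) | (0 | 0) :: -a-> q8
  q7 = 0 | (0\{a,c} + 0 | 0) | c.(0 | 0) :: -c-> q9
  q8 = b.0 | (0\{a,c} + 0 | 0) | (0 | 0) :: -b-> q9
  q9 = 0 | (0\{a,c} + 0 | 0) | (0 | 0) :: deadlocked
Bisimilarity quotient blocks:
  B0 = {p0, q0}
  B1 = {p1, q1}
  B2 = {p2, q2}
  B3 = {p4, q4}
  B4 = {p7, q7}
  B5 = {p9, q9}
  B6 = {p5, q5}
  B7 = {p8, q8}
  B8 = {p3, q3}
  B9 = {p6, q6}
p0 ∈ B0, q0 ∈ B0 → same block
Bisimilar ⇒ trace-equivalent.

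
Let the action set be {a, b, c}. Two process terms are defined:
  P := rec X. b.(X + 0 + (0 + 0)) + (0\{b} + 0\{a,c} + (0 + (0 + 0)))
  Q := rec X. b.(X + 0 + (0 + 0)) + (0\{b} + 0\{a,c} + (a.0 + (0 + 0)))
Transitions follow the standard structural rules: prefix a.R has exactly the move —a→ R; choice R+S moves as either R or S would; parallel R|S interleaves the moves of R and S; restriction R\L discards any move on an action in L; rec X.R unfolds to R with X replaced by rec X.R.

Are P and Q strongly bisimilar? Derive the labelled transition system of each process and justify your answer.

NO

P's transition system — 2 states:
  p0 = rec X. b.(X + 0 + (0 + 0)) + (0\{b} + 0\{a,c} + (0 + (0 + 0))) has moves =b=> p1
  p1 = (rec X. b.(X + 0 + (0 + 0)) + (0\{b} + 0\{a,c} + (0 + (0 + 0)))) + 0 + (0 + 0) has moves =b=> p1
Q's transition system — 3 states:
  q0 = rec X. b.(X + 0 + (0 + 0)) + (0\{b} + 0\{a,c} + (a.0 + (0 + 0))) has moves =a=> q1, =b=> q2
  q1 = 0 has moves deadlocked
  q2 = (rec X. b.(X + 0 + (0 + 0)) + (0\{b} + 0\{a,c} + (a.0 + (0 + 0)))) + 0 + (0 + 0) has moves =a=> q1, =b=> q2
Coarsest stable partition (strong bisimilarity classes):
  B0 = {p0, p1}
  B1 = {q0, q2}
  B2 = {q1}
p0 ∈ B0, q0 ∈ B1 → different blocks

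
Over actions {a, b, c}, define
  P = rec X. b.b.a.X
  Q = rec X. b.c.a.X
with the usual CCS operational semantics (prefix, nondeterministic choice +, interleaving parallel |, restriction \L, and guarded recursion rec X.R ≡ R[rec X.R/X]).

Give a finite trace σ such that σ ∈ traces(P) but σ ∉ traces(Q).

bb

Reachable graph of P (3 states):
  m0 = rec X. b.b.a.X has moves -b-> m1
  m1 = b.a.(rec X. b.b.a.X) has moves -b-> m2
  m2 = a.(rec X. b.b.a.X) has moves -a-> m0
Reachable graph of Q (3 states):
  n0 = rec X. b.c.a.X has moves -b-> n1
  n1 = c.a.(rec X. b.c.a.X) has moves -c-> n2
  n2 = a.(rec X. b.c.a.X) has moves -a-> n0
Run σ = ⟨bb⟩ on P: start {m0}
  after b @ step 1: {m1}
  after b @ step 2: {m2}
  ✓ P
Run σ = ⟨bb⟩ on Q: start {n0}
  after b @ step 1: {n1}
  after b @ step 2: ∅  — Q cannot continue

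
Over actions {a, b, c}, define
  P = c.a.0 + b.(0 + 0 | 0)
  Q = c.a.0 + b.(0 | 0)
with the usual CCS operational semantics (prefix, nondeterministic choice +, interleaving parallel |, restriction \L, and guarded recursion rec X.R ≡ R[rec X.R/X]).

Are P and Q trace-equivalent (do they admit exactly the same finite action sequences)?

Reachable graph of P (4 states):
  u0 = c.a.0 + b.(0 + 0 | 0) | --b--▸ u1, --c--▸ u2
  u1 = 0 + 0 | 0 | ·
  u2 = a.0 | --a--▸ u3
  u3 = 0 | ·
Reachable graph of Q (4 states):
  v0 = c.a.0 + b.(0 | 0) | --b--▸ v1, --c--▸ v2
  v1 = 0 | 0 | ·
  v2 = a.0 | --a--▸ v3
  v3 = 0 | ·
Coarsest stable partition (strong bisimilarity classes):
  B0 = {u0, v0}
  B1 = {u1, u3, v1, v3}
  B2 = {u2, v2}
u0 ∈ B0, v0 ∈ B0 → same block
Bisimilar ⇒ trace-equivalent.

YES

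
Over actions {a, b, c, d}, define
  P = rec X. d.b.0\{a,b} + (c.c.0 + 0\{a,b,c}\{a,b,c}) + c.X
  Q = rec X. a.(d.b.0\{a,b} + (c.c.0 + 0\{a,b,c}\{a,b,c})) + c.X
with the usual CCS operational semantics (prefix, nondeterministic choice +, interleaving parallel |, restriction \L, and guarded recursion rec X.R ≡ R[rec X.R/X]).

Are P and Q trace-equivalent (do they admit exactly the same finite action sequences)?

P's transition system — 5 states:
  u0 = rec X. d.b.0\{a,b} + (c.c.0 + 0\{a,b,c}\{a,b,c}) + c.X has moves =c=> u0, =c=> u1, =d=> u2
  u1 = c.0 has moves =c=> u3
  u2 = b.0\{a,b} has moves =b=> u4
  u3 = 0 has moves (no moves)
  u4 = 0\{a,b} has moves (no moves)
Q's transition system — 6 states:
  v0 = rec X. a.(d.b.0\{a,b} + (c.c.0 + 0\{a,b,c}\{a,b,c})) + c.X has moves =a=> v1, =c=> v0
  v1 = d.b.0\{a,b} + (c.c.0 + 0\{a,b,c}\{a,b,c}) has moves =c=> v2, =d=> v3
  v2 = c.0 has moves =c=> v4
  v3 = b.0\{a,b} has moves =b=> v5
  v4 = 0 has moves (no moves)
  v5 = 0\{a,b} has moves (no moves)
Trace ⟨d⟩ through P, begin at {u0}:
  step 1 (d): {u2}
  — P admits the full trace.
Trace ⟨d⟩ through Q, begin at {v0}:
  step 1 (d): no successor for Q

NO — witness ⟨d⟩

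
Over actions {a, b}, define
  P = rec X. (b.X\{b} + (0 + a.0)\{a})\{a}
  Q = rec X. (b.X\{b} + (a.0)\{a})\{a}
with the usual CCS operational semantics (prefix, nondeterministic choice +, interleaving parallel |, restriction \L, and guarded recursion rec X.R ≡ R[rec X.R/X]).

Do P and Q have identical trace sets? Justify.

traces(P) = traces(Q)

Reachable graph of P (2 states):
  m0 = rec X. (b.X\{b} + (0 + a.0)\{a})\{a} :: —b→ m1
  m1 = (rec X. (b.X\{b} + (0 + a.0)\{a})\{a})\{b}\{a} :: ∅
Reachable graph of Q (2 states):
  n0 = rec X. (b.X\{b} + (a.0)\{a})\{a} :: —b→ n1
  n1 = (rec X. (b.X\{b} + (a.0)\{a})\{a})\{b}\{a} :: ∅
Bisimilarity quotient blocks:
  B0 = {m0, n0}
  B1 = {m1, n1}
m0 ∈ B0, n0 ∈ B0 → same block
Bisimilar ⇒ trace-equivalent.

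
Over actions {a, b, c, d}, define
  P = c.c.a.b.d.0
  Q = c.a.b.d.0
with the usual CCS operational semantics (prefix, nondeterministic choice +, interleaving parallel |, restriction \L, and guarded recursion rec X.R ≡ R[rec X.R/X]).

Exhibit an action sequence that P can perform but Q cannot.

LTS(P): 6 reachable states
  u0 = c.c.a.b.d.0 has moves =c=> u1
  u1 = c.a.b.d.0 has moves =c=> u2
  u2 = a.b.d.0 has moves =a=> u3
  u3 = b.d.0 has moves =b=> u4
  u4 = d.0 has moves =d=> u5
  u5 = 0 has moves ∅
LTS(Q): 5 reachable states
  v0 = c.a.b.d.0 has moves =c=> v1
  v1 = a.b.d.0 has moves =a=> v2
  v2 = b.d.0 has moves =b=> v3
  v3 = d.0 has moves =d=> v4
  v4 = 0 has moves ∅
Trace ⟨cc⟩ through P, begin at {u0}:
  step 1 (c): {u1}
  step 2 (c): {u2}
  — P admits the full trace.
Trace ⟨cc⟩ through Q, begin at {v0}:
  step 1 (c): {v1}
  step 2 (c): ∅ (Q stuck)

cc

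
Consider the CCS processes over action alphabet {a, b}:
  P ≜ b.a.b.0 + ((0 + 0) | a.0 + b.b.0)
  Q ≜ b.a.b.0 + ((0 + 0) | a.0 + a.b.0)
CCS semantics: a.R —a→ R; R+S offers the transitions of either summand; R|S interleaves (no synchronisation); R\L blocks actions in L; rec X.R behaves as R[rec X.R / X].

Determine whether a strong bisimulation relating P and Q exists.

LTS(P): 5 reachable states
  p0 = b.a.b.0 + ((0 + 0) | a.0 + b.b.0) :: =a=> p1, =b=> p2, =b=> p3
  p1 = (0 + 0) | 0 :: deadlocked
  p2 = a.b.0 :: =a=> p3
  p3 = b.0 :: =b=> p4
  p4 = 0 :: deadlocked
LTS(Q): 5 reachable states
  q0 = b.a.b.0 + ((0 + 0) | a.0 + a.b.0) :: =a=> q1, =a=> q2, =b=> q3
  q1 = (0 + 0) | 0 :: deadlocked
  q2 = b.0 :: =b=> q4
  q3 = a.b.0 :: =a=> q2
  q4 = 0 :: deadlocked
Coarsest stable partition (strong bisimilarity classes):
  B0 = {p0}
  B1 = {p1, p4, q1, q4}
  B2 = {p3, q2}
  B3 = {p2, q3}
  B4 = {q0}
p0 ∈ B0, q0 ∈ B4 → different blocks

P ≁ Q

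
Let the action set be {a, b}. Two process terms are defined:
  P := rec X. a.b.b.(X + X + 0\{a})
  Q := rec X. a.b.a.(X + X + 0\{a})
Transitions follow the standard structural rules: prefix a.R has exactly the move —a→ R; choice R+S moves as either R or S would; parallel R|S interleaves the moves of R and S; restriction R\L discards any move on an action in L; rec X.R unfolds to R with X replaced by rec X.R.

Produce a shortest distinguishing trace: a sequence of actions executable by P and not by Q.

abb

LTS(P): 4 reachable states
  u0 = rec X. a.b.b.(X + X + 0\{a}) ⊢ —a→ u1
  u1 = b.b.((rec X. a.b.b.(X + X + 0\{a})) + (rec X. a.b.b.(X + X + 0\{a})) + 0\{a}) ⊢ —b→ u2
  u2 = b.((rec X. a.b.b.(X + X + 0\{a})) + (rec X. a.b.b.(X + X + 0\{a})) + 0\{a}) ⊢ —b→ u3
  u3 = (rec X. a.b.b.(X + X + 0\{a})) + (rec X. a.b.b.(X + X + 0\{a})) + 0\{a} ⊢ —a→ u1
LTS(Q): 4 reachable states
  v0 = rec X. a.b.a.(X + X + 0\{a}) ⊢ —a→ v1
  v1 = b.a.((rec X. a.b.a.(X + X + 0\{a})) + (rec X. a.b.a.(X + X + 0\{a})) + 0\{a}) ⊢ —b→ v2
  v2 = a.((rec X. a.b.a.(X + X + 0\{a})) + (rec X. a.b.a.(X + X + 0\{a})) + 0\{a}) ⊢ —a→ v3
  v3 = (rec X. a.b.a.(X + X + 0\{a})) + (rec X. a.b.a.(X + X + 0\{a})) + 0\{a} ⊢ —a→ v1
Run σ = ⟨abb⟩ on P: start {u0}
  after a @ step 1: {u1}
  after b @ step 2: {u2}
  after b @ step 3: {u3}
  — P admits the full trace.
Run σ = ⟨abb⟩ on Q: start {v0}
  after a @ step 1: {v1}
  after b @ step 2: {v2}
  after b @ step 3: ∅  — Q cannot continue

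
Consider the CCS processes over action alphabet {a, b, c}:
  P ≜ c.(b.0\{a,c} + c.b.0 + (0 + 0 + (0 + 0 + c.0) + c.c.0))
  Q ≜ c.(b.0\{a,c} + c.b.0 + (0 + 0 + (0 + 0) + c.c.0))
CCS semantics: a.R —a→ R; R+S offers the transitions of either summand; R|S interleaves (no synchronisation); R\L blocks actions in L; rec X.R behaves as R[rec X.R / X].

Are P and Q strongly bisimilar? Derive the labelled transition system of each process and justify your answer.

LTS(P): 6 reachable states
  u0 = c.(b.0\{a,c} + c.b.0 + (0 + 0 + (0 + 0 + c.0) + c.c.0)) | =c=> u1
  u1 = b.0\{a,c} + c.b.0 + (0 + 0 + (0 + 0 + c.0) + c.c.0) | =b=> u2, =c=> u3, =c=> u4, =c=> u5
  u2 = 0\{a,c} | ·
  u3 = 0 | ·
  u4 = b.0 | =b=> u3
  u5 = c.0 | =c=> u3
LTS(Q): 6 reachable states
  v0 = c.(b.0\{a,c} + c.b.0 + (0 + 0 + (0 + 0) + c.c.0)) | =c=> v1
  v1 = b.0\{a,c} + c.b.0 + (0 + 0 + (0 + 0) + c.c.0) | =b=> v2, =c=> v3, =c=> v4
  v2 = 0\{a,c} | ·
  v3 = b.0 | =b=> v5
  v4 = c.0 | =c=> v5
  v5 = 0 | ·
Coarsest stable partition (strong bisimilarity classes):
  B0 = {u0}
  B1 = {u1}
  B2 = {u2, u3, v2, v5}
  B3 = {u5, v4}
  B4 = {u4, v3}
  B5 = {v0}
  B6 = {v1}
u0 ∈ B0, v0 ∈ B5 → different blocks

P ≁ Q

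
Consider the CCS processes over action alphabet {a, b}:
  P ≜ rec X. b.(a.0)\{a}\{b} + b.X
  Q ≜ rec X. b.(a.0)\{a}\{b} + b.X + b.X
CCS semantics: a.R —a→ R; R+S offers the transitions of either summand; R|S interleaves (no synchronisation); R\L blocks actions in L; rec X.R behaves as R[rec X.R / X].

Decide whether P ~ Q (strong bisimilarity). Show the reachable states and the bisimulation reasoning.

LTS(P): 2 reachable states
  s0 = rec X. b.(a.0)\{a}\{b} + b.X has moves --b--▸ s0, --b--▸ s1
  s1 = (a.0)\{a}\{b} has moves deadlocked
LTS(Q): 2 reachable states
  t0 = rec X. b.(a.0)\{a}\{b} + b.X + b.X has moves --b--▸ t0, --b--▸ t1
  t1 = (a.0)\{a}\{b} has moves deadlocked
Coarsest stable partition (strong bisimilarity classes):
  B0 = {s0, t0}
  B1 = {s1, t1}
s0 ∈ B0, t0 ∈ B0 → same block

P ~ Q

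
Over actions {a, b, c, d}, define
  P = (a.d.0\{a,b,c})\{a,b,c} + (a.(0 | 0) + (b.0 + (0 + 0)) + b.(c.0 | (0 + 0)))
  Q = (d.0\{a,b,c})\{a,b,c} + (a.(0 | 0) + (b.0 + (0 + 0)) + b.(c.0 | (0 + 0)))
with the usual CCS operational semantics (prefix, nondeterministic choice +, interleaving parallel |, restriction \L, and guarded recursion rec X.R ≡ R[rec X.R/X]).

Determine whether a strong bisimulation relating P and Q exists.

NO

Reachable graph of P (5 states):
  u0 = (a.d.0\{a,b,c})\{a,b,c} + (a.(0 | 0) + (b.0 + (0 + 0)) + b.(c.0 | (0 + 0))) → --a--▸ u1, --b--▸ u2, --b--▸ u3
  u1 = 0 | 0 → (no moves)
  u2 = 0 → (no moves)
  u3 = c.0 | (0 + 0) → --c--▸ u4
  u4 = 0 | (0 + 0) → (no moves)
Reachable graph of Q (6 states):
  v0 = (d.0\{a,b,c})\{a,b,c} + (a.(0 | 0) + (b.0 + (0 + 0)) + b.(c.0 | (0 + 0))) → --a--▸ v1, --b--▸ v2, --b--▸ v3, --d--▸ v4
  v1 = 0 | 0 → (no moves)
  v2 = 0 → (no moves)
  v3 = c.0 | (0 + 0) → --c--▸ v5
  v4 = 0\{a,b,c}\{a,b,c} → (no moves)
  v5 = 0 | (0 + 0) → (no moves)
Partition-refinement fixed point:
  B0 = {u0}
  B1 = {u1, u2, u4, v1, v2, v4, v5}
  B2 = {u3, v3}
  B3 = {v0}
u0 ∈ B0, v0 ∈ B3 → different blocks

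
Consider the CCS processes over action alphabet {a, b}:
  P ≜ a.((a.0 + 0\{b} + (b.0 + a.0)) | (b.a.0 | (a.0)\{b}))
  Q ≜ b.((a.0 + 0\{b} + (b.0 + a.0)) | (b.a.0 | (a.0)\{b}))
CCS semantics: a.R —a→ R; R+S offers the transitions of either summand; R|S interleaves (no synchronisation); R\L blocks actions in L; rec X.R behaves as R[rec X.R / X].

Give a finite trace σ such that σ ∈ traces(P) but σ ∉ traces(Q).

P's transition system — 13 states:
  s0 = a.((a.0 + 0\{b} + (b.0 + a.0)) | (b.a.0 | (a.0)\{b})) | -a-> s1
  s1 = (a.0 + 0\{b} + (b.0 + a.0)) | (b.a.0 | (a.0)\{b}) | -a-> s2, -a-> s3, -b-> s3, -b-> s4
  s2 = (a.0 + 0\{b} + (b.0 + a.0)) | (b.a.0 | 0\{b}) | -a-> s5, -b-> s5, -b-> s6
  s3 = 0 | (b.a.0 | (a.0)\{b}) | -a-> s5, -b-> s7
  s4 = (a.0 + 0\{b} + (b.0 + a.0)) | (a.0 | (a.0)\{b}) | -a-> s6, -a-> s7, -a-> s8, -b-> s7
  s5 = 0 | (b.a.0 | 0\{b}) | -b-> s9
  s6 = (a.0 + 0\{b} + (b.0 + a.0)) | (a.0 | 0\{b}) | -a-> s10, -a-> s9, -b-> s9
  s7 = 0 | (a.0 | (a.0)\{b}) | -a-> s11, -a-> s9
  s8 = (a.0 + 0\{b} + (b.0 + a.0)) | (0 | (a.0)\{b}) | -a-> s10, -a-> s11, -b-> s11
  s9 = 0 | (a.0 | 0\{b}) | -a-> s12
  s10 = (a.0 + 0\{b} + (b.0 + a.0)) | (0 | 0\{b}) | -a-> s12, -b-> s12
  s11 = 0 | (0 | (a.0)\{b}) | -a-> s12
  s12 = 0 | (0 | 0\{b}) | ∅
Q's transition system — 13 states:
  t0 = b.((a.0 + 0\{b} + (b.0 + a.0)) | (b.a.0 | (a.0)\{b})) | -b-> t1
  t1 = (a.0 + 0\{b} + (b.0 + a.0)) | (b.a.0 | (a.0)\{b}) | -a-> t2, -a-> t3, -b-> t3, -b-> t4
  t2 = (a.0 + 0\{b} + (b.0 + a.0)) | (b.a.0 | 0\{b}) | -a-> t5, -b-> t5, -b-> t6
  t3 = 0 | (b.a.0 | (a.0)\{b}) | -a-> t5, -b-> t7
  t4 = (a.0 + 0\{b} + (b.0 + a.0)) | (a.0 | (a.0)\{b}) | -a-> t6, -a-> t7, -a-> t8, -b-> t7
  t5 = 0 | (b.a.0 | 0\{b}) | -b-> t9
  t6 = (a.0 + 0\{b} + (b.0 + a.0)) | (a.0 | 0\{b}) | -a-> t10, -a-> t9, -b-> t9
  t7 = 0 | (a.0 | (a.0)\{b}) | -a-> t11, -a-> t9
  t8 = (a.0 + 0\{b} + (b.0 + a.0)) | (0 | (a.0)\{b}) | -a-> t10, -a-> t11, -b-> t11
  t9 = 0 | (a.0 | 0\{b}) | -a-> t12
  t10 = (a.0 + 0\{b} + (b.0 + a.0)) | (0 | 0\{b}) | -a-> t12, -b-> t12
  t11 = 0 | (0 | (a.0)\{b}) | -a-> t12
  t12 = 0 | (0 | 0\{b}) | ∅
Run σ = ⟨a⟩ on P: start {s0}
  after a @ step 1: {s1}
  ✓ P
Run σ = ⟨a⟩ on Q: start {t0}
  after a @ step 1: no successor for Q

a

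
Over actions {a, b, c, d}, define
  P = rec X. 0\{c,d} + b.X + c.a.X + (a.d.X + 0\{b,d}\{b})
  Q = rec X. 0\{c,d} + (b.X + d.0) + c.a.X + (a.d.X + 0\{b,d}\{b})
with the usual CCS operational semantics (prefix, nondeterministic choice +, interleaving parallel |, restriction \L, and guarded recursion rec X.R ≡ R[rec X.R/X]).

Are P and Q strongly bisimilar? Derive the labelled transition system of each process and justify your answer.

Reachable graph of P (3 states):
  s0 = rec X. 0\{c,d} + b.X + c.a.X + (a.d.X + 0\{b,d}\{b}) | -a-> s1, -b-> s0, -c-> s2
  s1 = d.(rec X. 0\{c,d} + b.X + c.a.X + (a.d.X + 0\{b,d}\{b})) | -d-> s0
  s2 = a.(rec X. 0\{c,d} + b.X + c.a.X + (a.d.X + 0\{b,d}\{b})) | -a-> s0
Reachable graph of Q (4 states):
  t0 = rec X. 0\{c,d} + (b.X + d.0) + c.a.X + (a.d.X + 0\{b,d}\{b}) | -a-> t1, -b-> t0, -c-> t2, -d-> t3
  t1 = d.(rec X. 0\{c,d} + (b.X + d.0) + c.a.X + (a.d.X + 0\{b,d}\{b})) | -d-> t0
  t2 = a.(rec X. 0\{c,d} + (b.X + d.0) + c.a.X + (a.d.X + 0\{b,d}\{b})) | -a-> t0
  t3 = 0 | ∅
Coarsest stable partition (strong bisimilarity classes):
  B0 = {s0}
  B1 = {s1}
  B2 = {s2}
  B3 = {t0}
  B4 = {t2}
  B5 = {t3}
  B6 = {t1}
s0 ∈ B0, t0 ∈ B3 → different blocks

NO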